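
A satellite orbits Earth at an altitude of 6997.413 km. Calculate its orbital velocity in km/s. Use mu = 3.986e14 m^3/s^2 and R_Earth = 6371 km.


r = R_E + alt = 6371.0 + 6997.413 = 13368.4130 km = 1.3368413e+07 m
v = sqrt(mu/r) = sqrt(3.986e14 / 1.3368413e+07) = 5460.4536 m/s = 5.4605 km/s

5.4605 km/s


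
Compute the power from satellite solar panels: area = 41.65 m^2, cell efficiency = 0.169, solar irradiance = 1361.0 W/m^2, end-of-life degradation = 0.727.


P = area * eta * S * degradation
P = 41.65 * 0.169 * 1361.0 * 0.727
P = 6964.5690 W

6964.5690 W


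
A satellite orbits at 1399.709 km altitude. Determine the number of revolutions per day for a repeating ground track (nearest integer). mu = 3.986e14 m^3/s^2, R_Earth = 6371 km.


r = 7.770709e+06 m
T = 2*pi*sqrt(r^3/mu) = 6817.1396 s = 113.6190 min
revs/day = 1440 / 113.6190 = 12.6739
Rounded: 13 revolutions per day

13 revolutions per day


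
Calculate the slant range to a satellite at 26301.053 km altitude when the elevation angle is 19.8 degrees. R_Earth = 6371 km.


h = 26301.053 km, el = 19.8 deg
d = -R_E*sin(el) + sqrt((R_E*sin(el))^2 + 2*R_E*h + h^2)
d = -6371.0000*sin(0.3455752) + sqrt((6371.0000*0.3387379)^2 + 2*6371.0000*26301.053 + 26301.053^2)
d = 29959.3539 km

29959.3539 km


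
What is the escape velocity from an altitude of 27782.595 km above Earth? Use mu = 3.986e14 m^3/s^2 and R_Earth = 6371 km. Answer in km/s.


r = 6371.0 + 27782.595 = 34153.5950 km = 3.4153595e+07 m
v_esc = sqrt(2*mu/r) = sqrt(2*3.986e14 / 3.4153595e+07)
v_esc = 4831.3159 m/s = 4.8313 km/s

4.8313 km/s


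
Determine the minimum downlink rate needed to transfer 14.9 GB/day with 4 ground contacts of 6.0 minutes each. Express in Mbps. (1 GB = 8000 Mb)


total contact time = 4 * 6.0 * 60 = 1440.0000 s
data = 14.9 GB = 119200.0000 Mb
rate = 119200.0000 / 1440.0000 = 82.7778 Mbps

82.7778 Mbps


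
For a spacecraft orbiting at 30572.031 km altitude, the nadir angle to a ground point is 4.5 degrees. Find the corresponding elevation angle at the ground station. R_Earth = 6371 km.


r = R_E + alt = 36943.0310 km
Law of sines in the satellite / Earth-center / ground-point triangle:
  sin(nadir)/R_E = sin(90 + el)/r  =>  cos(el) = (r/R_E)*sin(nadir)
cos(el) = (36943.0310 / 6371.0000) * sin(4.5 deg) = 0.4549548
el = arccos(0.4549548) = 62.9380 deg
(Earth-central angle = 90 - nadir - el = 22.5620 deg)

62.9380 degrees


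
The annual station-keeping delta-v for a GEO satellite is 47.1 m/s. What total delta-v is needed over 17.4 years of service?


dV = rate * years = 47.1 * 17.4
dV = 819.5400 m/s

819.5400 m/s


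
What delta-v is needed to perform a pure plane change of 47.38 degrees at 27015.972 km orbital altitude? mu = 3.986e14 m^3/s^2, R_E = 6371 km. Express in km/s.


r = 33386.9720 km = 3.3386972e+07 m
V = sqrt(mu/r) = 3455.2552 m/s
di = 47.38 deg = 0.826937 rad
dV = 2*V*sin(di/2) = 2*3455.2552*sin(0.4134685)
dV = 2776.5599 m/s = 2.7766 km/s

2.7766 km/s


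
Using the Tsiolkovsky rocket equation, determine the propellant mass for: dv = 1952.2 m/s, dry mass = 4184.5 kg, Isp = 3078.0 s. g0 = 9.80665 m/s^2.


ve = Isp * g0 = 3078.0 * 9.80665 = 30184.868700 m/s
mass ratio = exp(dv/ve) = exp(1952.2/30184.868700) = 1.06681203
m_prop = m_dry * (mr - 1) = 4184.5 * (1.06681203 - 1)
m_prop = 279.5749 kg

279.5749 kg


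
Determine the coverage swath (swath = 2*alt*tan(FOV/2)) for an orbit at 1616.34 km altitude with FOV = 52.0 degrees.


FOV = 52.0 deg = 0.9075712 rad
swath = 2 * alt * tan(FOV/2) = 2 * 1616.34 * tan(0.4537856)
swath = 2 * 1616.34 * 0.4877326
swath = 1576.6834 km

1576.6834 km


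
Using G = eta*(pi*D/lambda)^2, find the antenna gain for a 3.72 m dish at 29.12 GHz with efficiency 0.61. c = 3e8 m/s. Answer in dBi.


lambda = c/f = 3e8 / 2.912e+10 = 0.0103022 m
G = eta*(pi*D/lambda)^2 = 0.61*(pi*3.72/0.0103022)^2
G = 784974.7587 (linear)
G = 10*log10(784974.7587) = 58.9486 dBi

58.9486 dBi


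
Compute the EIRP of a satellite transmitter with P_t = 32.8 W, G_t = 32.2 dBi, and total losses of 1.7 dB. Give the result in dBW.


Pt = 32.8 W = 15.1587 dBW
EIRP = Pt_dBW + Gt - losses = 15.1587 + 32.2 - 1.7 = 45.6587 dBW

45.6587 dBW


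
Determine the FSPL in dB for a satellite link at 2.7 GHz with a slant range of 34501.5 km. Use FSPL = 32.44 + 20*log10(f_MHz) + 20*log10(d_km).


f = 2.7 GHz = 2700.0000 MHz
d = 34501.5 km
FSPL = 32.44 + 20*log10(2700.0000) + 20*log10(34501.5)
FSPL = 32.44 + 68.6273 + 90.7568
FSPL = 191.8240 dB

191.8240 dB


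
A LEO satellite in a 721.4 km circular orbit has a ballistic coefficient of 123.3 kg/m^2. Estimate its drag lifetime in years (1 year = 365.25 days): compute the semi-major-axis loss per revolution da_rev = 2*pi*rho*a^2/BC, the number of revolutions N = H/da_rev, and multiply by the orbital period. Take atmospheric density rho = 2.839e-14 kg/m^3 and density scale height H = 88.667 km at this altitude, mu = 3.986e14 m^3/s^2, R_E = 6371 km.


a = R_E + alt = 7092.4000 km = 7.0924e+06 m
da_rev = 2*pi*rho*a^2/BC = 2*pi*2.839e-14*(7.0924e+06)^2/123.3 = 0.0727727232 m per revolution
N = H/da_rev = 88667.0000 m / 0.0727727232 m = 1.2184098e+06 revolutions
P = 2*pi*sqrt(a^3/mu) = 5944.3046 s
lifetime = N*P = 1.2184098e+06 * 5944.3046 = 7.242599e+09 s = 83826.3774 days
years = 83826.3774 / 365.25 = 229.5041 years

229.5041 years


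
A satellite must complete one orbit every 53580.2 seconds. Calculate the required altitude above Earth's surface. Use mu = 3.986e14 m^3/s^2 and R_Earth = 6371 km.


T = 53580.2 s
r = (mu*T^2/(4*pi^2))^(1/3) = (3.986e14 * 53580.2^2 / (4*pi^2))^(1/3)
r = 3.0718175e+07 m = 30718.1747 km
alt = r - R_E = 30718.1747 - 6371 = 24347.1747 km

24347.1747 km


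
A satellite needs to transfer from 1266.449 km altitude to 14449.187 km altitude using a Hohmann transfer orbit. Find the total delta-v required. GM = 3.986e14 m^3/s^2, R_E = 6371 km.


r1 = 7637.4490 km = 7.637449e+06 m
r2 = 20820.1870 km = 2.0820187e+07 m
dv1 = sqrt(mu/r1)*(sqrt(2*r2/(r1+r2)) - 1) = 1514.5332 m/s
dv2 = sqrt(mu/r2)*(1 - sqrt(2*r1/(r1+r2))) = 1169.8365 m/s
total dv = |dv1| + |dv2| = 1514.5332 + 1169.8365 = 2684.3697 m/s = 2.6844 km/s

2.6844 km/s


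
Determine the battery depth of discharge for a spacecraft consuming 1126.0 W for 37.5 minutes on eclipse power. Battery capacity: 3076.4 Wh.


E_used = P * t / 60 = 1126.0 * 37.5 / 60 = 703.7500 Wh
DOD = E_used / E_total * 100 = 703.7500 / 3076.4 * 100
DOD = 22.8758 %

22.8758 %


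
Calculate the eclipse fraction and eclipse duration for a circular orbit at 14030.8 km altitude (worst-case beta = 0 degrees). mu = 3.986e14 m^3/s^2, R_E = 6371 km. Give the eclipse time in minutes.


r = 20401.8000 km
T = 483.3511 min
Eclipse fraction = arcsin(R_E/r)/pi = arcsin(6371.0000/20401.8000)/pi
= arcsin(0.3122764)/pi = 0.1010915
Eclipse duration = 0.1010915 * 483.3511 = 48.8627 min

48.8627 minutes


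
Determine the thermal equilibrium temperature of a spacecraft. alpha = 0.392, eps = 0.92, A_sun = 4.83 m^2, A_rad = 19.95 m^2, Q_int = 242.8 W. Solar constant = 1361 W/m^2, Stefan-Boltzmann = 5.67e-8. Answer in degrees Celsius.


Numerator = alpha*S*A_sun + Q_int = 0.392*1361*4.83 + 242.8 = 2819.6630 W
Denominator = eps*sigma*A_rad = 0.92*5.67e-8*19.95 = 1.0406718e-06 W/K^4
T^4 = 2.7094642e+09 K^4
T = 228.1502 K = -44.9998 C

-44.9998 degrees Celsius


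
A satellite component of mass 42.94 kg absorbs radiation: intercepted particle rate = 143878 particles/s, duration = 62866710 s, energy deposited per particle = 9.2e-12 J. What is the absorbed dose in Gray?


Total energy deposited = rate * time * E_per
  = 143878 * 62866710 * 9.2e-12 = 83.2153 J
Dose = E_total / mass = 83.2153 / 42.94
Dose = 1.9379 Gy

1.9379 Gy


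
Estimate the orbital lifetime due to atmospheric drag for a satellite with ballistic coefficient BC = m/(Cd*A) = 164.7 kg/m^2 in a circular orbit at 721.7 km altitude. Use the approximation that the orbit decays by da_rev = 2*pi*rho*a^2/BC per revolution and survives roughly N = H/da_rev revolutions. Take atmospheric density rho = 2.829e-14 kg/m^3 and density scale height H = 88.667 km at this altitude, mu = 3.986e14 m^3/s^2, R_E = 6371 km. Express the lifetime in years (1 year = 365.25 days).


a = R_E + alt = 7092.7000 km = 7.0927e+06 m
da_rev = 2*pi*rho*a^2/BC = 2*pi*2.829e-14*(7.0927e+06)^2/164.7 = 0.0542928198 m per revolution
N = H/da_rev = 88667.0000 m / 0.0542928198 m = 1.6331257e+06 revolutions
P = 2*pi*sqrt(a^3/mu) = 5944.6817 s
lifetime = N*P = 1.6331257e+06 * 5944.6817 = 9.7084126e+09 s = 112365.8862 days
years = 112365.8862 / 365.25 = 307.6410 years

307.6410 years


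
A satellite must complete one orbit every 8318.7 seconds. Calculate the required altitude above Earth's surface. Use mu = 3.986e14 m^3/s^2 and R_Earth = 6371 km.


T = 8318.7 s
r = (mu*T^2/(4*pi^2))^(1/3) = (3.986e14 * 8318.7^2 / (4*pi^2))^(1/3)
r = 8.8735247e+06 m = 8873.5247 km
alt = r - R_E = 8873.5247 - 6371 = 2502.5247 km

2502.5247 km


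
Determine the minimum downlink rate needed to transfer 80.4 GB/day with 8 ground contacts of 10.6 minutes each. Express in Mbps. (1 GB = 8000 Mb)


total contact time = 8 * 10.6 * 60 = 5088.0000 s
data = 80.4 GB = 643200.0000 Mb
rate = 643200.0000 / 5088.0000 = 126.4151 Mbps

126.4151 Mbps


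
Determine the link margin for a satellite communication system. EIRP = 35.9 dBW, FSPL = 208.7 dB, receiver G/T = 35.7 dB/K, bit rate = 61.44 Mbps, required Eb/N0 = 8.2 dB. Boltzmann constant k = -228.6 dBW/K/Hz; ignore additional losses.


C/N0 = EIRP - FSPL + G/T - k = 35.9 - 208.7 + 35.7 - (-228.6)
C/N0 = 91.5000 dB-Hz
R_b = 61.44 Mbps = 6.144e+07 bps -> 10*log10(R_b) = 77.8845 dB-Hz
Eb/N0 = C/N0 - 10*log10(R_b) = 91.5000 - 77.8845 = 13.6155 dB
Margin = Eb/N0 - Eb/N0_req = 13.6155 - 8.2 = 5.4155 dB (link closes)

5.4155 dB


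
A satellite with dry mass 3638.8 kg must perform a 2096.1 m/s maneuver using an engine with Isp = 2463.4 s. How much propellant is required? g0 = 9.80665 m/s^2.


ve = Isp * g0 = 2463.4 * 9.80665 = 24157.701610 m/s
mass ratio = exp(dv/ve) = exp(2096.1/24157.701610) = 1.09064292
m_prop = m_dry * (mr - 1) = 3638.8 * (1.09064292 - 1)
m_prop = 329.8315 kg

329.8315 kg


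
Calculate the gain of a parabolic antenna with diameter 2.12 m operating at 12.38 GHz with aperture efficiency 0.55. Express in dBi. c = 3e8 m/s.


lambda = c/f = 3e8 / 1.238e+10 = 0.02423263 m
G = eta*(pi*D/lambda)^2 = 0.55*(pi*2.12/0.02423263)^2
G = 41546.3559 (linear)
G = 10*log10(41546.3559) = 46.1853 dBi

46.1853 dBi


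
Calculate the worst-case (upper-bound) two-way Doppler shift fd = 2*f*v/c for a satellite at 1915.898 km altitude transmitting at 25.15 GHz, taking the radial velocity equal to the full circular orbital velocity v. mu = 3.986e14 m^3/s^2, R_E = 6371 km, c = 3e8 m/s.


r = 8.286898e+06 m
v = sqrt(mu/r) = 6935.4181 m/s (worst-case radial velocity)
f = 25.15 GHz = 2.515e+10 Hz
fd = 2*f*v/c = 2*2.515e+10*6935.4181/3.0e+08
fd = 1.1628384e+06 Hz

1.1628e+06 Hz


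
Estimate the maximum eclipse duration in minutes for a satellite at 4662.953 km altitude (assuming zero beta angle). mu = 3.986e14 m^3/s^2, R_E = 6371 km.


r = 11033.9530 km
T = 192.2457 min
Eclipse fraction = arcsin(R_E/r)/pi = arcsin(6371.0000/11033.9530)/pi
= arcsin(0.5773996)/pi = 0.1959325
Eclipse duration = 0.1959325 * 192.2457 = 37.6672 min

37.6672 minutes


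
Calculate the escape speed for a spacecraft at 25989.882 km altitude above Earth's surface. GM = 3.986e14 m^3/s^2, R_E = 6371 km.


r = 6371.0 + 25989.882 = 32360.8820 km = 3.2360882e+07 m
v_esc = sqrt(2*mu/r) = sqrt(2*3.986e14 / 3.2360882e+07)
v_esc = 4963.3336 m/s = 4.9633 km/s

4.9633 km/s


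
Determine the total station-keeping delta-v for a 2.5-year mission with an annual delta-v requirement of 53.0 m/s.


dV = rate * years = 53.0 * 2.5
dV = 132.5000 m/s

132.5000 m/s


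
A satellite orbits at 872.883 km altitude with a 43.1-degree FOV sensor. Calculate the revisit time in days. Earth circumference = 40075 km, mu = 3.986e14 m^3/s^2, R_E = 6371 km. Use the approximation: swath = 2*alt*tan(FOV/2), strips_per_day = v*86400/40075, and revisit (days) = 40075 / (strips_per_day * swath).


swath = 2*872.883*tan(0.3761185) = 689.4360 km
v = sqrt(mu/r) = 7417.9335 m/s = 7.4179 km/s
strips/day = v*86400/40075 = 7.4179*86400/40075 = 15.9927
coverage/day = strips * swath = 15.9927 * 689.4360 = 11025.9772 km
revisit = 40075 / 11025.9772 = 3.6346 days

3.6346 days


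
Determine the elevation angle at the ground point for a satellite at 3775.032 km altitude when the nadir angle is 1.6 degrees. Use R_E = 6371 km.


r = R_E + alt = 10146.0320 km
Law of sines in the satellite / Earth-center / ground-point triangle:
  sin(nadir)/R_E = sin(90 + el)/r  =>  cos(el) = (r/R_E)*sin(nadir)
cos(el) = (10146.0320 / 6371.0000) * sin(1.6 deg) = 0.04446615
el = arccos(0.04446615) = 87.4514 deg
(Earth-central angle = 90 - nadir - el = 0.948563 deg)

87.4514 degrees


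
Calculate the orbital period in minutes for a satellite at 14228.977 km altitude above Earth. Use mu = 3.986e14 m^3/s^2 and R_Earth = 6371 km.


r = 20599.9770 km = 2.0599977e+07 m
T = 2*pi*sqrt(r^3/mu) = 2*pi*sqrt(8.7417867e+21 / 3.986e14)
T = 29424.6513 s = 490.4109 min

490.4109 minutes


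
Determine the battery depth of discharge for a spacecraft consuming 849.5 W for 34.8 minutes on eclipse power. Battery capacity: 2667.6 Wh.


E_used = P * t / 60 = 849.5 * 34.8 / 60 = 492.7100 Wh
DOD = E_used / E_total * 100 = 492.7100 / 2667.6 * 100
DOD = 18.4702 %

18.4702 %


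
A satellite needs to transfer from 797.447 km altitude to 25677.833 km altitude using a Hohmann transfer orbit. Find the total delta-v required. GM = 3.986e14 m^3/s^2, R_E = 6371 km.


r1 = 7168.4470 km = 7.168447e+06 m
r2 = 32048.8330 km = 3.2048833e+07 m
dv1 = sqrt(mu/r1)*(sqrt(2*r2/(r1+r2)) - 1) = 2076.3331 m/s
dv2 = sqrt(mu/r2)*(1 - sqrt(2*r1/(r1+r2))) = 1394.3365 m/s
total dv = |dv1| + |dv2| = 2076.3331 + 1394.3365 = 3470.6696 m/s = 3.4707 km/s

3.4707 km/s


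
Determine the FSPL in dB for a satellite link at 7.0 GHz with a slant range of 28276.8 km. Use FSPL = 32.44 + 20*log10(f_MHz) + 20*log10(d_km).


f = 7.0 GHz = 7000.0000 MHz
d = 28276.8 km
FSPL = 32.44 + 20*log10(7000.0000) + 20*log10(28276.8)
FSPL = 32.44 + 76.9020 + 89.0286
FSPL = 198.3706 dB

198.3706 dB


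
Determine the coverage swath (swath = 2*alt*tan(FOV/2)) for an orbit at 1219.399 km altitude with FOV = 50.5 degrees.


FOV = 50.5 deg = 0.8813913 rad
swath = 2 * alt * tan(FOV/2) = 2 * 1219.399 * tan(0.4406956)
swath = 2 * 1219.399 * 0.4716306
swath = 1150.2118 km

1150.2118 km


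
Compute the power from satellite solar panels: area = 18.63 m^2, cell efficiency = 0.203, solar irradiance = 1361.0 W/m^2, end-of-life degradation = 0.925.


P = area * eta * S * degradation
P = 18.63 * 0.203 * 1361.0 * 0.925
P = 4761.1159 W

4761.1159 W


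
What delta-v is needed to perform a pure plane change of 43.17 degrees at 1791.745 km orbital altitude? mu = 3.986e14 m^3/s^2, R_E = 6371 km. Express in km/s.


r = 8162.7450 km = 8.162745e+06 m
V = sqrt(mu/r) = 6987.9620 m/s
di = 43.17 deg = 0.7534586 rad
dV = 2*V*sin(di/2) = 2*6987.9620*sin(0.3767293)
dV = 5141.4786 m/s = 5.1415 km/s

5.1415 km/s


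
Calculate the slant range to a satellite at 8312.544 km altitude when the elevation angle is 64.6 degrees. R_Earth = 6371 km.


h = 8312.544 km, el = 64.6 deg
d = -R_E*sin(el) + sqrt((R_E*sin(el))^2 + 2*R_E*h + h^2)
d = -6371.0000*sin(1.1275) + sqrt((6371.0000*0.9033353)^2 + 2*6371.0000*8312.544 + 8312.544^2)
d = 8671.8590 km

8671.8590 km


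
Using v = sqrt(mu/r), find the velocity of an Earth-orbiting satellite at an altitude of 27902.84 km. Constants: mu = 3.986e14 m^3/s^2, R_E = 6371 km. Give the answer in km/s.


r = R_E + alt = 6371.0 + 27902.84 = 34273.8400 km = 3.427384e+07 m
v = sqrt(mu/r) = sqrt(3.986e14 / 3.427384e+07) = 3410.2582 m/s = 3.4103 km/s

3.4103 km/s


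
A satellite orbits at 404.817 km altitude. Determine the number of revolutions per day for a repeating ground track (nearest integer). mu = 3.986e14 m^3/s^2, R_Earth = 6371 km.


r = 6.775817e+06 m
T = 2*pi*sqrt(r^3/mu) = 5550.7763 s = 92.5129 min
revs/day = 1440 / 92.5129 = 15.5654
Rounded: 16 revolutions per day

16 revolutions per day


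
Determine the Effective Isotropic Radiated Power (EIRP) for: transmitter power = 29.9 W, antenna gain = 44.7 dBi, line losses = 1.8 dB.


Pt = 29.9 W = 14.7567 dBW
EIRP = Pt_dBW + Gt - losses = 14.7567 + 44.7 - 1.8 = 57.6567 dBW

57.6567 dBW


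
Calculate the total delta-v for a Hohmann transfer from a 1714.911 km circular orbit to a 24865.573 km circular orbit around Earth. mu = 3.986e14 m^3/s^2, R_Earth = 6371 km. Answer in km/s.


r1 = 8085.9110 km = 8.085911e+06 m
r2 = 31236.5730 km = 3.1236573e+07 m
dv1 = sqrt(mu/r1)*(sqrt(2*r2/(r1+r2)) - 1) = 1828.6534 m/s
dv2 = sqrt(mu/r2)*(1 - sqrt(2*r1/(r1+r2))) = 1281.3634 m/s
total dv = |dv1| + |dv2| = 1828.6534 + 1281.3634 = 3110.0169 m/s = 3.1100 km/s

3.1100 km/s


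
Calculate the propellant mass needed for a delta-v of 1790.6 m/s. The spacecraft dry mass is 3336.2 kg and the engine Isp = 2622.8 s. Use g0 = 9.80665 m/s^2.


ve = Isp * g0 = 2622.8 * 9.80665 = 25720.881620 m/s
mass ratio = exp(dv/ve) = exp(1790.6/25720.881620) = 1.07209705
m_prop = m_dry * (mr - 1) = 3336.2 * (1.07209705 - 1)
m_prop = 240.5302 kg

240.5302 kg


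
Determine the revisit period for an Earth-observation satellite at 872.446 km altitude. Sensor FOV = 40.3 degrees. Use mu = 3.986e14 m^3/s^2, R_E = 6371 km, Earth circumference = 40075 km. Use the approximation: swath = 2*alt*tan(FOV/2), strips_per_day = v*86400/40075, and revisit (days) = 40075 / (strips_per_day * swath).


swath = 2*872.446*tan(0.3516838) = 640.2670 km
v = sqrt(mu/r) = 7418.1572 m/s = 7.4182 km/s
strips/day = v*86400/40075 = 7.4182*86400/40075 = 15.9932
coverage/day = strips * swath = 15.9932 * 640.2670 = 10239.9384 km
revisit = 40075 / 10239.9384 = 3.9136 days

3.9136 days


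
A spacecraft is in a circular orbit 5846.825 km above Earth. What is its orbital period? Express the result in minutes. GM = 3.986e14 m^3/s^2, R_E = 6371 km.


r = 12217.8250 km = 1.2217825e+07 m
T = 2*pi*sqrt(r^3/mu) = 2*pi*sqrt(1.8238189e+21 / 3.986e14)
T = 13440.0867 s = 224.0014 min

224.0014 minutes


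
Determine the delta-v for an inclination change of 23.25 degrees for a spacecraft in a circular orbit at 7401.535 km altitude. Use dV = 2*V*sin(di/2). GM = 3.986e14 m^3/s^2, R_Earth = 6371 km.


r = 13772.5350 km = 1.3772535e+07 m
V = sqrt(mu/r) = 5379.7452 m/s
di = 23.25 deg = 0.4057891 rad
dV = 2*V*sin(di/2) = 2*5379.7452*sin(0.2028945)
dV = 2168.0946 m/s = 2.1681 km/s

2.1681 km/s


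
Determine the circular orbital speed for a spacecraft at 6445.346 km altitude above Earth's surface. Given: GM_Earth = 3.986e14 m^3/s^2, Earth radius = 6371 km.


r = R_E + alt = 6371.0 + 6445.346 = 12816.3460 km = 1.2816346e+07 m
v = sqrt(mu/r) = sqrt(3.986e14 / 1.2816346e+07) = 5576.8188 m/s = 5.5768 km/s

5.5768 km/s


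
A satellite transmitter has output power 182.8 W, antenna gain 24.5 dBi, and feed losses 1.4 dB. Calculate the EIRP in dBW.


Pt = 182.8 W = 22.6198 dBW
EIRP = Pt_dBW + Gt - losses = 22.6198 + 24.5 - 1.4 = 45.7198 dBW

45.7198 dBW


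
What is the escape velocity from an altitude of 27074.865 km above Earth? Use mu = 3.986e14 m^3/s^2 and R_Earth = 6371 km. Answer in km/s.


r = 6371.0 + 27074.865 = 33445.8650 km = 3.3445865e+07 m
v_esc = sqrt(2*mu/r) = sqrt(2*3.986e14 / 3.3445865e+07)
v_esc = 4882.1647 m/s = 4.8822 km/s

4.8822 km/s


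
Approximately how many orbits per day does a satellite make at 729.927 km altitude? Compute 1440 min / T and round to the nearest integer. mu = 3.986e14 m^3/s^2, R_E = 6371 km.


r = 7.100927e+06 m
T = 2*pi*sqrt(r^3/mu) = 5955.0278 s = 99.2505 min
revs/day = 1440 / 99.2505 = 14.5087
Rounded: 15 revolutions per day

15 revolutions per day


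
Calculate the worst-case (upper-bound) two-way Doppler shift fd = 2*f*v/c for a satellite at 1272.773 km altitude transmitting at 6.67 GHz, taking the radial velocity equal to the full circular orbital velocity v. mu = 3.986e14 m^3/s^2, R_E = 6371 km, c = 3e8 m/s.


r = 7.643773e+06 m
v = sqrt(mu/r) = 7221.2895 m/s (worst-case radial velocity)
f = 6.67 GHz = 6.67e+09 Hz
fd = 2*f*v/c = 2*6.67e+09*7221.2895/3.0e+08
fd = 321106.6735 Hz

321106.6735 Hz


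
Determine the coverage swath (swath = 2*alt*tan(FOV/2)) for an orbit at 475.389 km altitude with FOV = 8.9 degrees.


FOV = 8.9 deg = 0.1553343 rad
swath = 2 * alt * tan(FOV/2) = 2 * 475.389 * tan(0.07766715)
swath = 2 * 475.389 * 0.0778237
swath = 73.9931 km

73.9931 km


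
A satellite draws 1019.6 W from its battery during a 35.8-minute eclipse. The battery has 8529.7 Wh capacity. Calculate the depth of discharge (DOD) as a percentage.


E_used = P * t / 60 = 1019.6 * 35.8 / 60 = 608.3613 Wh
DOD = E_used / E_total * 100 = 608.3613 / 8529.7 * 100
DOD = 7.1323 %

7.1323 %


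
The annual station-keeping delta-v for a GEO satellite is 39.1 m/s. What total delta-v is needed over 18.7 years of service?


dV = rate * years = 39.1 * 18.7
dV = 731.1700 m/s

731.1700 m/s


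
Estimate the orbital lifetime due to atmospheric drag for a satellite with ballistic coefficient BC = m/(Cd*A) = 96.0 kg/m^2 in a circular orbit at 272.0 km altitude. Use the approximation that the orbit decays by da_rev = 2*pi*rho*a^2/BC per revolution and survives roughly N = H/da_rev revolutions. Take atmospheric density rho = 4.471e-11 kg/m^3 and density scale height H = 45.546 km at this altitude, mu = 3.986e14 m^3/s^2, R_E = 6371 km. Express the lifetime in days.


a = R_E + alt = 6643.0000 km = 6.643e+06 m
da_rev = 2*pi*rho*a^2/BC = 2*pi*4.471e-11*(6.643e+06)^2/96.0 = 129.134359 m per revolution
N = H/da_rev = 45546.0000 m / 129.134359 m = 352.7024 revolutions
P = 2*pi*sqrt(a^3/mu) = 5388.3724 s
lifetime = N*P = 352.7024 * 5388.3724 = 1.9004919e+06 s = 21.9964 days

21.9964 days


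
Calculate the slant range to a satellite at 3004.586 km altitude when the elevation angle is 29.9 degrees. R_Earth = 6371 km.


h = 3004.586 km, el = 29.9 deg
d = -R_E*sin(el) + sqrt((R_E*sin(el))^2 + 2*R_E*h + h^2)
d = -6371.0000*sin(0.5218534) + sqrt((6371.0000*0.4984877)^2 + 2*6371.0000*3004.586 + 3004.586^2)
d = 4400.2875 km

4400.2875 km


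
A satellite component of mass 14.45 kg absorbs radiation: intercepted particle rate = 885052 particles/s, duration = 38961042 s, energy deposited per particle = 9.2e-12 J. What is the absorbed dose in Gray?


Total energy deposited = rate * time * E_per
  = 885052 * 38961042 * 9.2e-12 = 317.2394 J
Dose = E_total / mass = 317.2394 / 14.45
Dose = 21.9543 Gy

21.9543 Gy


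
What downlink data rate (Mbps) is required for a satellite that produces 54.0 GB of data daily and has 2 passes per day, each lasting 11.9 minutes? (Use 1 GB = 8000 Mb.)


total contact time = 2 * 11.9 * 60 = 1428.0000 s
data = 54.0 GB = 432000.0000 Mb
rate = 432000.0000 / 1428.0000 = 302.5210 Mbps

302.5210 Mbps


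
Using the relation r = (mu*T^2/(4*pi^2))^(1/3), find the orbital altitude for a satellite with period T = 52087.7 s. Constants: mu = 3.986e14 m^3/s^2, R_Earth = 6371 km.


T = 52087.7 s
r = (mu*T^2/(4*pi^2))^(1/3) = (3.986e14 * 52087.7^2 / (4*pi^2))^(1/3)
r = 3.0145048e+07 m = 30145.0475 km
alt = r - R_E = 30145.0475 - 6371 = 23774.0475 km

23774.0475 km


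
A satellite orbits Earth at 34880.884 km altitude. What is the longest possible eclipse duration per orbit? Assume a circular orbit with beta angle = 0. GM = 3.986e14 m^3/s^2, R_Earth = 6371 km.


r = 41251.8840 km
T = 1389.7147 min
Eclipse fraction = arcsin(R_E/r)/pi = arcsin(6371.0000/41251.8840)/pi
= arcsin(0.1544414)/pi = 0.04935779
Eclipse duration = 0.04935779 * 1389.7147 = 68.5932 min

68.5932 minutes


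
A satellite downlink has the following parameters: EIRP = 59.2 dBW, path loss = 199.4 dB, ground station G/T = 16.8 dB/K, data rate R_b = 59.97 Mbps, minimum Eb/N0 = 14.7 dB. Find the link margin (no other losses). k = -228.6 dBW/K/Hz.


C/N0 = EIRP - FSPL + G/T - k = 59.2 - 199.4 + 16.8 - (-228.6)
C/N0 = 105.2000 dB-Hz
R_b = 59.97 Mbps = 5.997e+07 bps -> 10*log10(R_b) = 77.7793 dB-Hz
Eb/N0 = C/N0 - 10*log10(R_b) = 105.2000 - 77.7793 = 27.4207 dB
Margin = Eb/N0 - Eb/N0_req = 27.4207 - 14.7 = 12.7207 dB (link closes)

12.7207 dB


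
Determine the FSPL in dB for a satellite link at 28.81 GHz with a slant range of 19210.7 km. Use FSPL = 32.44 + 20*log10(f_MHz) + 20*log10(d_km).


f = 28.81 GHz = 28810.0000 MHz
d = 19210.7 km
FSPL = 32.44 + 20*log10(28810.0000) + 20*log10(19210.7)
FSPL = 32.44 + 89.1909 + 85.6709
FSPL = 207.3017 dB

207.3017 dB


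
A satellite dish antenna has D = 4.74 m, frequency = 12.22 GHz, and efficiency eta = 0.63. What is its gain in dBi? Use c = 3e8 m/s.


lambda = c/f = 3e8 / 1.222e+10 = 0.02454992 m
G = eta*(pi*D/lambda)^2 = 0.63*(pi*4.74/0.02454992)^2
G = 231791.1662 (linear)
G = 10*log10(231791.1662) = 53.6510 dBi

53.6510 dBi


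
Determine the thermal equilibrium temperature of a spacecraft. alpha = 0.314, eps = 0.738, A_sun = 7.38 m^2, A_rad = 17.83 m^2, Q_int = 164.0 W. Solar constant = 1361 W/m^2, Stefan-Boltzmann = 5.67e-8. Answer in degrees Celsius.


Numerator = alpha*S*A_sun + Q_int = 0.314*1361*7.38 + 164.0 = 3317.8725 W
Denominator = eps*sigma*A_rad = 0.738*5.67e-8*17.83 = 7.4608922e-07 W/K^4
T^4 = 4.4470185e+09 K^4
T = 258.2363 K = -14.9137 C

-14.9137 degrees Celsius


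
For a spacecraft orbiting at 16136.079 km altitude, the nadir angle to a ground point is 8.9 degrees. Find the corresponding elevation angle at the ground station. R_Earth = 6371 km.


r = R_E + alt = 22507.0790 km
Law of sines in the satellite / Earth-center / ground-point triangle:
  sin(nadir)/R_E = sin(90 + el)/r  =>  cos(el) = (r/R_E)*sin(nadir)
cos(el) = (22507.0790 / 6371.0000) * sin(8.9 deg) = 0.5465514
el = arccos(0.5465514) = 56.8693 deg
(Earth-central angle = 90 - nadir - el = 24.2307 deg)

56.8693 degrees


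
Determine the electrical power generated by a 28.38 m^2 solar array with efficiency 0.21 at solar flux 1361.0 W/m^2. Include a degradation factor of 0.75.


P = area * eta * S * degradation
P = 28.38 * 0.21 * 1361.0 * 0.75
P = 6083.4658 W

6083.4658 W


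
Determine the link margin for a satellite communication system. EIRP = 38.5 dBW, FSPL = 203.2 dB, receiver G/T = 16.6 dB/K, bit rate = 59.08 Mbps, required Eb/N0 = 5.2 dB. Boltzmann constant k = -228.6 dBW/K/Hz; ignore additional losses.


C/N0 = EIRP - FSPL + G/T - k = 38.5 - 203.2 + 16.6 - (-228.6)
C/N0 = 80.5000 dB-Hz
R_b = 59.08 Mbps = 5.908e+07 bps -> 10*log10(R_b) = 77.7144 dB-Hz
Eb/N0 = C/N0 - 10*log10(R_b) = 80.5000 - 77.7144 = 2.7856 dB
Margin = Eb/N0 - Eb/N0_req = 2.7856 - 5.2 = -2.4144 dB (negative margin: link does not close)

-2.4144 dB


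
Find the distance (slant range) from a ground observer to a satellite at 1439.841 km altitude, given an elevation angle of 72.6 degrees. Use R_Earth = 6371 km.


h = 1439.841 km, el = 72.6 deg
d = -R_E*sin(el) + sqrt((R_E*sin(el))^2 + 2*R_E*h + h^2)
d = -6371.0000*sin(1.2671) + sqrt((6371.0000*0.9542403)^2 + 2*6371.0000*1439.841 + 1439.841^2)
d = 1495.4601 km

1495.4601 km


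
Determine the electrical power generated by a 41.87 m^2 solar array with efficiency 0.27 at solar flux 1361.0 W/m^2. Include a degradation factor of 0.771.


P = area * eta * S * degradation
P = 41.87 * 0.27 * 1361.0 * 0.771
P = 11862.5820 W

11862.5820 W


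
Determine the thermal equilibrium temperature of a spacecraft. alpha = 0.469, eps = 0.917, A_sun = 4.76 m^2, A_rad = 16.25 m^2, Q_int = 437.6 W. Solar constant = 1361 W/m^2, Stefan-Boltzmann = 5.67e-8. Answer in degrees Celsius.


Numerator = alpha*S*A_sun + Q_int = 0.469*1361*4.76 + 437.6 = 3475.9508 W
Denominator = eps*sigma*A_rad = 0.917*5.67e-8*16.25 = 8.4490088e-07 W/K^4
T^4 = 4.1140339e+09 K^4
T = 253.2602 K = -19.8898 C

-19.8898 degrees Celsius


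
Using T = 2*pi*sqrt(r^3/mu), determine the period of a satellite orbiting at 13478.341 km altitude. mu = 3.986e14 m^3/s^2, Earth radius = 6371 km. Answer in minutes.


r = 19849.3410 km = 1.9849341e+07 m
T = 2*pi*sqrt(r^3/mu) = 2*pi*sqrt(7.8205677e+21 / 3.986e14)
T = 27831.0993 s = 463.8517 min

463.8517 minutes


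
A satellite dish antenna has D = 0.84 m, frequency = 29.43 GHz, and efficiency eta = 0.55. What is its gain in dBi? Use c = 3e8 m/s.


lambda = c/f = 3e8 / 2.943e+10 = 0.01019368 m
G = eta*(pi*D/lambda)^2 = 0.55*(pi*0.84/0.01019368)^2
G = 36860.3133 (linear)
G = 10*log10(36860.3133) = 45.6656 dBi

45.6656 dBi


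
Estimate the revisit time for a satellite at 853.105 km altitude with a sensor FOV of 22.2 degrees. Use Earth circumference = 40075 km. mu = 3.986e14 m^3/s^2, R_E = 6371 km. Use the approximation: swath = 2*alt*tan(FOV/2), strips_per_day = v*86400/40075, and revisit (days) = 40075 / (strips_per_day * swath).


swath = 2*853.105*tan(0.1937315) = 334.7451 km
v = sqrt(mu/r) = 7428.0809 m/s = 7.4281 km/s
strips/day = v*86400/40075 = 7.4281*86400/40075 = 16.0146
coverage/day = strips * swath = 16.0146 * 334.7451 = 5360.8179 km
revisit = 40075 / 5360.8179 = 7.4755 days

7.4755 days


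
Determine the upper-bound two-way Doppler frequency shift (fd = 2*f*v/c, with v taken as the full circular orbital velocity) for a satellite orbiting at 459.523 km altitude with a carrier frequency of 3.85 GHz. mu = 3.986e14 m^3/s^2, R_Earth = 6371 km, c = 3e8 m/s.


r = 6.830523e+06 m
v = sqrt(mu/r) = 7639.0907 m/s (worst-case radial velocity)
f = 3.85 GHz = 3.85e+09 Hz
fd = 2*f*v/c = 2*3.85e+09*7639.0907/3.0e+08
fd = 196069.9954 Hz

196069.9954 Hz


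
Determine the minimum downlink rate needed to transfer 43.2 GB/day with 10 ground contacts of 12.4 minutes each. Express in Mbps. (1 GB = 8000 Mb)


total contact time = 10 * 12.4 * 60 = 7440.0000 s
data = 43.2 GB = 345600.0000 Mb
rate = 345600.0000 / 7440.0000 = 46.4516 Mbps

46.4516 Mbps


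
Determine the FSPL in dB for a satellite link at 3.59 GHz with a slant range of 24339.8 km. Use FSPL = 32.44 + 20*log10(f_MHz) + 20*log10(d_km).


f = 3.59 GHz = 3590.0000 MHz
d = 24339.8 km
FSPL = 32.44 + 20*log10(3590.0000) + 20*log10(24339.8)
FSPL = 32.44 + 71.1019 + 87.7263
FSPL = 191.2682 dB

191.2682 dB


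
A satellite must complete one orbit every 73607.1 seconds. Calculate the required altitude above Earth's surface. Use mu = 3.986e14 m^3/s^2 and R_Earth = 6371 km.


T = 73607.1 s
r = (mu*T^2/(4*pi^2))^(1/3) = (3.986e14 * 73607.1^2 / (4*pi^2))^(1/3)
r = 3.7961118e+07 m = 37961.1177 km
alt = r - R_E = 37961.1177 - 6371 = 31590.1177 km

31590.1177 km


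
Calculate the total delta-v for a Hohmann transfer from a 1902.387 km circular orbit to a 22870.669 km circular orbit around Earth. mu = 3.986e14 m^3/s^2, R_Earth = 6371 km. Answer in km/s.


r1 = 8273.3870 km = 8.273387e+06 m
r2 = 29241.6690 km = 2.9241669e+07 m
dv1 = sqrt(mu/r1)*(sqrt(2*r2/(r1+r2)) - 1) = 1725.3516 m/s
dv2 = sqrt(mu/r2)*(1 - sqrt(2*r1/(r1+r2))) = 1240.0445 m/s
total dv = |dv1| + |dv2| = 1725.3516 + 1240.0445 = 2965.3960 m/s = 2.9654 km/s

2.9654 km/s


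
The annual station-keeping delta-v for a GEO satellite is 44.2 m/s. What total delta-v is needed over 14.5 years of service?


dV = rate * years = 44.2 * 14.5
dV = 640.9000 m/s

640.9000 m/s


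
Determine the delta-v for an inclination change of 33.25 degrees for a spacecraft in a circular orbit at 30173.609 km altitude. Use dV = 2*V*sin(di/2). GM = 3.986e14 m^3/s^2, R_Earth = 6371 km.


r = 36544.6090 km = 3.6544609e+07 m
V = sqrt(mu/r) = 3302.6077 m/s
di = 33.25 deg = 0.580322 rad
dV = 2*V*sin(di/2) = 2*3302.6077*sin(0.290161)
dV = 1889.7950 m/s = 1.8898 km/s

1.8898 km/s


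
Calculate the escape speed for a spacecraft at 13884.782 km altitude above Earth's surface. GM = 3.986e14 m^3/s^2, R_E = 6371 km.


r = 6371.0 + 13884.782 = 20255.7820 km = 2.0255782e+07 m
v_esc = sqrt(2*mu/r) = sqrt(2*3.986e14 / 2.0255782e+07)
v_esc = 6273.4890 m/s = 6.2735 km/s

6.2735 km/s


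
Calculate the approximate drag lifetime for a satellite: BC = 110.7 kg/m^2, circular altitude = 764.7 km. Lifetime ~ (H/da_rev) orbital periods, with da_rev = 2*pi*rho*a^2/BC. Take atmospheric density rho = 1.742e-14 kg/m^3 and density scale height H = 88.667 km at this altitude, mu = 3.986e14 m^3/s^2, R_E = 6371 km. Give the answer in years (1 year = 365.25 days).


a = R_E + alt = 7135.7000 km = 7.1357e+06 m
da_rev = 2*pi*rho*a^2/BC = 2*pi*1.742e-14*(7.1357e+06)^2/110.7 = 0.0503446776 m per revolution
N = H/da_rev = 88667.0000 m / 0.0503446776 m = 1.7611991e+06 revolutions
P = 2*pi*sqrt(a^3/mu) = 5998.8237 s
lifetime = N*P = 1.7611991e+06 * 5998.8237 = 1.0565123e+10 s = 122281.5130 days
years = 122281.5130 / 365.25 = 334.7885 years

334.7885 years


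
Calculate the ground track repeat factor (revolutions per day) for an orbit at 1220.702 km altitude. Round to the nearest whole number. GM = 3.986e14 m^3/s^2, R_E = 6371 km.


r = 7.591702e+06 m
T = 2*pi*sqrt(r^3/mu) = 6582.9408 s = 109.7157 min
revs/day = 1440 / 109.7157 = 13.1248
Rounded: 13 revolutions per day

13 revolutions per day


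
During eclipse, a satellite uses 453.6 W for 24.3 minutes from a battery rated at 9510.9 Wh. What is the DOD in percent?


E_used = P * t / 60 = 453.6 * 24.3 / 60 = 183.7080 Wh
DOD = E_used / E_total * 100 = 183.7080 / 9510.9 * 100
DOD = 1.9316 %

1.9316 %


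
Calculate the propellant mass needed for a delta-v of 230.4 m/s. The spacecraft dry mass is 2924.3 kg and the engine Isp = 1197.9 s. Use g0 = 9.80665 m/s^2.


ve = Isp * g0 = 1197.9 * 9.80665 = 11747.386035 m/s
mass ratio = exp(dv/ve) = exp(230.4/11747.386035) = 1.01980647
m_prop = m_dry * (mr - 1) = 2924.3 * (1.01980647 - 1)
m_prop = 57.9201 kg

57.9201 kg


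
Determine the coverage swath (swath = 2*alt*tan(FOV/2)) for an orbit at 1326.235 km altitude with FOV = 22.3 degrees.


FOV = 22.3 deg = 0.3892084 rad
swath = 2 * alt * tan(FOV/2) = 2 * 1326.235 * tan(0.1946042)
swath = 2 * 1326.235 * 0.1970986
swath = 522.7982 km

522.7982 km


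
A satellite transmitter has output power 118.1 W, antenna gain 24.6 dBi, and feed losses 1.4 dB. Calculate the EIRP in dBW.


Pt = 118.1 W = 20.7225 dBW
EIRP = Pt_dBW + Gt - losses = 20.7225 + 24.6 - 1.4 = 43.9225 dBW

43.9225 dBW


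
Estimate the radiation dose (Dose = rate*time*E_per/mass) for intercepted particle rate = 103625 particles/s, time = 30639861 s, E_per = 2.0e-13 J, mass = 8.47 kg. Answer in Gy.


Total energy deposited = rate * time * E_per
  = 103625 * 30639861 * 2.0e-13 = 0.6350111 J
Dose = E_total / mass = 0.6350111 / 8.47
Dose = 0.0749718 Gy

0.0750 Gy


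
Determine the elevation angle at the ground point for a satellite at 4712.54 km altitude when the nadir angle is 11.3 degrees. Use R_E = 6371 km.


r = R_E + alt = 11083.5400 km
Law of sines in the satellite / Earth-center / ground-point triangle:
  sin(nadir)/R_E = sin(90 + el)/r  =>  cos(el) = (r/R_E)*sin(nadir)
cos(el) = (11083.5400 / 6371.0000) * sin(11.3 deg) = 0.3408848
el = arccos(0.3408848) = 70.0692 deg
(Earth-central angle = 90 - nadir - el = 8.6308 deg)

70.0692 degrees


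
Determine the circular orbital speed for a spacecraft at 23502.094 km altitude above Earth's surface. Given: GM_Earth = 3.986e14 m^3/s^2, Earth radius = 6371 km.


r = R_E + alt = 6371.0 + 23502.094 = 29873.0940 km = 2.9873094e+07 m
v = sqrt(mu/r) = sqrt(3.986e14 / 2.9873094e+07) = 3652.8223 m/s = 3.6528 km/s

3.6528 km/s


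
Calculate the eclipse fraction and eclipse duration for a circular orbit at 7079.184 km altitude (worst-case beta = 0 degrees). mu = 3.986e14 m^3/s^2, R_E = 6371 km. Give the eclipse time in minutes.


r = 13450.1840 km
T = 258.7333 min
Eclipse fraction = arcsin(R_E/r)/pi = arcsin(6371.0000/13450.1840)/pi
= arcsin(0.4736738)/pi = 0.1570724
Eclipse duration = 0.1570724 * 258.7333 = 40.6399 min

40.6399 minutes


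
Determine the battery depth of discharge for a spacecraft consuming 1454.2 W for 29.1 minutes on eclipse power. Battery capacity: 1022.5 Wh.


E_used = P * t / 60 = 1454.2 * 29.1 / 60 = 705.2870 Wh
DOD = E_used / E_total * 100 = 705.2870 / 1022.5 * 100
DOD = 68.9767 %

68.9767 %


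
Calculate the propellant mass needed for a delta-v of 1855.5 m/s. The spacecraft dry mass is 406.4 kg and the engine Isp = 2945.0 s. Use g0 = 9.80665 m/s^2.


ve = Isp * g0 = 2945.0 * 9.80665 = 28880.584250 m/s
mass ratio = exp(dv/ve) = exp(1855.5/28880.584250) = 1.06635609
m_prop = m_dry * (mr - 1) = 406.4 * (1.06635609 - 1)
m_prop = 26.9671 kg

26.9671 kg


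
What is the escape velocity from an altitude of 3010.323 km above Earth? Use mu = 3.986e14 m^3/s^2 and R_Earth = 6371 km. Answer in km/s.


r = 6371.0 + 3010.323 = 9381.3230 km = 9.381323e+06 m
v_esc = sqrt(2*mu/r) = sqrt(2*3.986e14 / 9.381323e+06)
v_esc = 9218.3162 m/s = 9.2183 km/s

9.2183 km/s


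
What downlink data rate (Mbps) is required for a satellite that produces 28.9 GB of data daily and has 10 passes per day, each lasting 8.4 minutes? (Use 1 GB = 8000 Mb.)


total contact time = 10 * 8.4 * 60 = 5040.0000 s
data = 28.9 GB = 231200.0000 Mb
rate = 231200.0000 / 5040.0000 = 45.8730 Mbps

45.8730 Mbps


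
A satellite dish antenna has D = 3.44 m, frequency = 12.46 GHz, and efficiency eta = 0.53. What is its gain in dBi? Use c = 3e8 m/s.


lambda = c/f = 3e8 / 1.246e+10 = 0.02407705 m
G = eta*(pi*D/lambda)^2 = 0.53*(pi*3.44/0.02407705)^2
G = 106779.0556 (linear)
G = 10*log10(106779.0556) = 50.2849 dBi

50.2849 dBi


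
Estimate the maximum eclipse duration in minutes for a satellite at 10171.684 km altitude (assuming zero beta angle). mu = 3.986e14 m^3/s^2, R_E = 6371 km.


r = 16542.6840 km
T = 352.9140 min
Eclipse fraction = arcsin(R_E/r)/pi = arcsin(6371.0000/16542.6840)/pi
= arcsin(0.3851249)/pi = 0.1258416
Eclipse duration = 0.1258416 * 352.9140 = 44.4113 min

44.4113 minutes


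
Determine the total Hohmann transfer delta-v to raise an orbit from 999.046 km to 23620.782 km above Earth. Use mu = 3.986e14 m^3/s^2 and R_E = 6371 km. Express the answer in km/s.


r1 = 7370.0460 km = 7.370046e+06 m
r2 = 29991.7820 km = 2.9991782e+07 m
dv1 = sqrt(mu/r1)*(sqrt(2*r2/(r1+r2)) - 1) = 1964.1091 m/s
dv2 = sqrt(mu/r2)*(1 - sqrt(2*r1/(r1+r2))) = 1355.7557 m/s
total dv = |dv1| + |dv2| = 1964.1091 + 1355.7557 = 3319.8649 m/s = 3.3199 km/s

3.3199 km/s


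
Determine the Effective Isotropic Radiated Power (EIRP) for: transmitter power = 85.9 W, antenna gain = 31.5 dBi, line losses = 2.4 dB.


Pt = 85.9 W = 19.3399 dBW
EIRP = Pt_dBW + Gt - losses = 19.3399 + 31.5 - 2.4 = 48.4399 dBW

48.4399 dBW


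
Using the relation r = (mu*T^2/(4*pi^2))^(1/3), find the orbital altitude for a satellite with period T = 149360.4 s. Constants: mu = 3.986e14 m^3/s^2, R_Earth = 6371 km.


T = 149360.4 s
r = (mu*T^2/(4*pi^2))^(1/3) = (3.986e14 * 149360.4^2 / (4*pi^2))^(1/3)
r = 6.0843777e+07 m = 60843.7768 km
alt = r - R_E = 60843.7768 - 6371 = 54472.7768 km

54472.7768 km


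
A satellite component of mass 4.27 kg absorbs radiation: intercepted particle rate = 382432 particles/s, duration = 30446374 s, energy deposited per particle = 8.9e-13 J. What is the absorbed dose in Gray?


Total energy deposited = rate * time * E_per
  = 382432 * 30446374 * 8.9e-13 = 10.3629 J
Dose = E_total / mass = 10.3629 / 4.27
Dose = 2.4269 Gy

2.4269 Gy


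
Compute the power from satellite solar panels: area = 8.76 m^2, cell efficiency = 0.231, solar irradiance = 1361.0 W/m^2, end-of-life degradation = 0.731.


P = area * eta * S * degradation
P = 8.76 * 0.231 * 1361.0 * 0.731
P = 2013.2216 W

2013.2216 W


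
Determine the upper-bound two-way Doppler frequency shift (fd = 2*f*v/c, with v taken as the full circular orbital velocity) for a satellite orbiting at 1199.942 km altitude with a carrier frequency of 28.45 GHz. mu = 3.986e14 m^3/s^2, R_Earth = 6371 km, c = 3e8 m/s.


r = 7.570942e+06 m
v = sqrt(mu/r) = 7255.9401 m/s (worst-case radial velocity)
f = 28.45 GHz = 2.845e+10 Hz
fd = 2*f*v/c = 2*2.845e+10*7255.9401/3.0e+08
fd = 1.37621e+06 Hz

1.3762e+06 Hz
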